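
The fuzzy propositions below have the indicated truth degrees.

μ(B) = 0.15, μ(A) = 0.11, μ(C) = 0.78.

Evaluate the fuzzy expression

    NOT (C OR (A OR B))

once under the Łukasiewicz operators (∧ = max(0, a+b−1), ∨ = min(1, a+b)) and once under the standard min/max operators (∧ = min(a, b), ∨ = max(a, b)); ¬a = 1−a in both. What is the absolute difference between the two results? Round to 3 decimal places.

Under Łukasiewicz:
  A OR B = min(1, a+b) on (0.11, 0.15) = 0.26
  C OR (A OR B) = min(1, a+b) on (0.78, 0.26) = 1.00
  NOT (C OR (A OR B)) = 1 − 1.00 = 0.00
  → value = 0.0000
Under standard min/max:
  A OR B = max(a, b) on (0.11, 0.15) = 0.15
  C OR (A OR B) = max(a, b) on (0.78, 0.15) = 0.78
  NOT (C OR (A OR B)) = 1 − 0.78 = 0.22
  → value = 0.2200
|0.0000 − 0.2200| = 0.220

0.220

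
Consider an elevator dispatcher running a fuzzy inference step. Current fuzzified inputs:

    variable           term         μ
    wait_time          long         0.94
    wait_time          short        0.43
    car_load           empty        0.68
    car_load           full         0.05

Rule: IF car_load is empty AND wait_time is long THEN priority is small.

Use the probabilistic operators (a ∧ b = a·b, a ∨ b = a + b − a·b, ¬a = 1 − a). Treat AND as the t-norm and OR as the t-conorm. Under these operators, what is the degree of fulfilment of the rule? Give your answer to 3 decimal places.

firing strength: empty=0.68, long=0.94; AND[a·b] → w = 0.6392

0.639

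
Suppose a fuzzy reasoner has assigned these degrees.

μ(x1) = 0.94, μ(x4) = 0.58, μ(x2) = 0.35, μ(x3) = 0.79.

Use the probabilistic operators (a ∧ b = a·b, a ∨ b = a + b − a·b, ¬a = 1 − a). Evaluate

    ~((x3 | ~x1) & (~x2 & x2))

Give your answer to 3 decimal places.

~x1 = 1 − 0.9400 = 0.0600
x3 | ~x1 = a + b − a·b on (0.7900, 0.0600) = 0.8026
~x2 = 1 − 0.3500 = 0.6500
~x2 & x2 = a·b on (0.6500, 0.3500) = 0.2275
(x3 | ~x1) & (~x2 & x2) = a·b on (0.8026, 0.2275) = 0.1826
~((x3 | ~x1) & (~x2 & x2)) = 1 − 0.1826 = 0.8174

0.817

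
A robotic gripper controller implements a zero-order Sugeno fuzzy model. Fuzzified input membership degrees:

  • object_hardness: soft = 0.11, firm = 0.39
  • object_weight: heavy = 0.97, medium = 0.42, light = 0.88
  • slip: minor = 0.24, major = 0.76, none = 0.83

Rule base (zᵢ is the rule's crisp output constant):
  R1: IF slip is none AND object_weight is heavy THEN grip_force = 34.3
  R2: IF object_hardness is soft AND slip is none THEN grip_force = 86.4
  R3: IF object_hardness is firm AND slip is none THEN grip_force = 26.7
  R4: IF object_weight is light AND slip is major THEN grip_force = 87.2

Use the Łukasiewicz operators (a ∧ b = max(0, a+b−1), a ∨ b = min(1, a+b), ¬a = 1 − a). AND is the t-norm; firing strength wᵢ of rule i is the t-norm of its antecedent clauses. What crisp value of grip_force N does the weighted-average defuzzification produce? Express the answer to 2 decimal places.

53.69

R1 (z=34.3): none=0.83, heavy=0.97; AND[max(0, a+b−1)] → w = 0.80
R2 (z=86.4): soft=0.11, none=0.83; AND[max(0, a+b−1)] → w = 0.00
R3 (z=26.7): firm=0.39, none=0.83; AND[max(0, a+b−1)] → w = 0.22
R4 (z=87.2): light=0.88, major=0.76; AND[max(0, a+b−1)] → w = 0.64
Weighted average = (0.80·34.3 + 0.00·86.4 + 0.22·26.7 + 0.64·87.2) / (0.80 + 0.00 + 0.22 + 0.64)
  = 89.1220 / 1.6600 = 53.69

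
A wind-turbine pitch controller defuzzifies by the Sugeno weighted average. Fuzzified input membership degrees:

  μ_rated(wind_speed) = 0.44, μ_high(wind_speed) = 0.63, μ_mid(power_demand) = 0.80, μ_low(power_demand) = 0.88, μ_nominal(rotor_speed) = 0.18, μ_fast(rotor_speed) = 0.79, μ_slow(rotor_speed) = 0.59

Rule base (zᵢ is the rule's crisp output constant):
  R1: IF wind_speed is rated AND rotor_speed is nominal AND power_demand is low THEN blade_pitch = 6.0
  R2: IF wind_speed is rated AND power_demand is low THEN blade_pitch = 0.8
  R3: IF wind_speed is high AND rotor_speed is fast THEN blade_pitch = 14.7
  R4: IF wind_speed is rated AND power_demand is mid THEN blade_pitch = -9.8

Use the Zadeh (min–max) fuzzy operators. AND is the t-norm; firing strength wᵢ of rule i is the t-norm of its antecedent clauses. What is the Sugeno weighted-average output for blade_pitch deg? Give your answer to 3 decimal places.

3.776

R1 (z=6.0): rated=0.44, nominal=0.18, low=0.88; AND[min(a, b)] → w = 0.18
R2 (z=0.8): rated=0.44, low=0.88; AND[min(a, b)] → w = 0.44
R3 (z=14.7): high=0.63, fast=0.79; AND[min(a, b)] → w = 0.63
R4 (z=-9.8): rated=0.44, mid=0.80; AND[min(a, b)] → w = 0.44
Weighted average = (0.18·6.0 + 0.44·0.8 + 0.63·14.7 + 0.44·-9.8) / (0.18 + 0.44 + 0.63 + 0.44)
  = 6.3810 / 1.6900 = 3.776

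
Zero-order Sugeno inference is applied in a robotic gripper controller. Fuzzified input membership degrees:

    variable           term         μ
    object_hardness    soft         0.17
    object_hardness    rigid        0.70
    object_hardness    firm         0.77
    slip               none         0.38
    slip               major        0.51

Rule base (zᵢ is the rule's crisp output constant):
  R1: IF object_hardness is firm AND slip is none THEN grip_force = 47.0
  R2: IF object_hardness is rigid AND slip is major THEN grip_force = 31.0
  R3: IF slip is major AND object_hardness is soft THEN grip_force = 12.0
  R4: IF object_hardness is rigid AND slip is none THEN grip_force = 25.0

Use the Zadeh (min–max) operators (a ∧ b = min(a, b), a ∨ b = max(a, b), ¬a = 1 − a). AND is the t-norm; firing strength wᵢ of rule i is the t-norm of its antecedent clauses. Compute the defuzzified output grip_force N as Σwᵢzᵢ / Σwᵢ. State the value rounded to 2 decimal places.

31.40

R1 (z=47.0): firm=0.77, none=0.38; AND[min(a, b)] → w = 0.38
R2 (z=31.0): rigid=0.70, major=0.51; AND[min(a, b)] → w = 0.51
R3 (z=12.0): major=0.51, soft=0.17; AND[min(a, b)] → w = 0.17
R4 (z=25.0): rigid=0.70, none=0.38; AND[min(a, b)] → w = 0.38
Weighted average = (0.38·47.0 + 0.51·31.0 + 0.17·12.0 + 0.38·25.0) / (0.38 + 0.51 + 0.17 + 0.38)
  = 45.2100 / 1.4400 = 31.40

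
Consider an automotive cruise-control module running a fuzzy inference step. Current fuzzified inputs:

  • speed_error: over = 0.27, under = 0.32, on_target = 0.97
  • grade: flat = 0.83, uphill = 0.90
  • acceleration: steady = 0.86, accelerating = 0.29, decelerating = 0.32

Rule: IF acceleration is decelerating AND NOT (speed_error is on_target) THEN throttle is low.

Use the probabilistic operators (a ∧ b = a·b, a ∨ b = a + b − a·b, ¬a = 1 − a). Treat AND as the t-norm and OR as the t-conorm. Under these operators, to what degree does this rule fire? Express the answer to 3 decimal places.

0.010

firing strength: decelerating=0.32, ¬on_target=1−0.97=0.03; AND[a·b] → w = 0.0096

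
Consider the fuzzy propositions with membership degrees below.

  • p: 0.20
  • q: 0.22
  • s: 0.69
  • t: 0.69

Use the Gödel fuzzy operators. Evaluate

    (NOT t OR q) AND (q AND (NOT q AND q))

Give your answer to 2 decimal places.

NOT t = 1 − 0.69 = 0.31
NOT t OR q = max(a, b) on (0.31, 0.22) = 0.31
NOT q = 1 − 0.22 = 0.78
NOT q AND q = min(a, b) on (0.78, 0.22) = 0.22
q AND (NOT q AND q) = min(a, b) on (0.22, 0.22) = 0.22
(NOT t OR q) AND (q AND (NOT q AND q)) = min(a, b) on (0.31, 0.22) = 0.22

0.22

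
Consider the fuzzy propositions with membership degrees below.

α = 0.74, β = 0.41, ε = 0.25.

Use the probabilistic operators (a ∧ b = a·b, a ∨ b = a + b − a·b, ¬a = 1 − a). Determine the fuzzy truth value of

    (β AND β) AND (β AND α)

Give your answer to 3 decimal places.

0.051

β AND β = a·b on (0.4100, 0.4100) = 0.1681
β AND α = a·b on (0.4100, 0.7400) = 0.3034
(β AND β) AND (β AND α) = a·b on (0.1681, 0.3034) = 0.0510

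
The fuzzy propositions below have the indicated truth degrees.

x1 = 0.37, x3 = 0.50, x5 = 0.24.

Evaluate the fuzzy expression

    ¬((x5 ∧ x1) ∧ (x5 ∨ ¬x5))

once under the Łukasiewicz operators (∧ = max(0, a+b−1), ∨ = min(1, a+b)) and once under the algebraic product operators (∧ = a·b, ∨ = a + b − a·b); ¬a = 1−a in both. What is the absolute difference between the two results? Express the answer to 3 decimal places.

Under Łukasiewicz:
  x5 ∧ x1 = max(0, a+b−1) on (0.24, 0.37) = 0.00
  ¬x5 = 1 − 0.24 = 0.76
  x5 ∨ ¬x5 = min(1, a+b) on (0.24, 0.76) = 1.00
  (x5 ∧ x1) ∧ (x5 ∨ ¬x5) = max(0, a+b−1) on (0.00, 1.00) = 0.00
  ¬((x5 ∧ x1) ∧ (x5 ∨ ¬x5)) = 1 − 0.00 = 1.00
  → value = 1.0000
Under algebraic product:
  x5 ∧ x1 = a·b on (0.2400, 0.3700) = 0.0888
  ¬x5 = 1 − 0.2400 = 0.7600
  x5 ∨ ¬x5 = a + b − a·b on (0.2400, 0.7600) = 0.8176
  (x5 ∧ x1) ∧ (x5 ∨ ¬x5) = a·b on (0.0888, 0.8176) = 0.0726
  ¬((x5 ∧ x1) ∧ (x5 ∨ ¬x5)) = 1 − 0.0726 = 0.9274
  → value = 0.9274
|1.0000 − 0.9274| = 0.073

0.073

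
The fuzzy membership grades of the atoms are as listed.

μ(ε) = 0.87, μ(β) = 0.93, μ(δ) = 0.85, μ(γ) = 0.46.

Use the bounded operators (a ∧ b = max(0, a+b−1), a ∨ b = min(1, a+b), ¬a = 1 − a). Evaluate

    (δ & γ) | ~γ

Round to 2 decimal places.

0.85

δ & γ = max(0, a+b−1) on (0.85, 0.46) = 0.31
~γ = 1 − 0.46 = 0.54
(δ & γ) | ~γ = min(1, a+b) on (0.31, 0.54) = 0.85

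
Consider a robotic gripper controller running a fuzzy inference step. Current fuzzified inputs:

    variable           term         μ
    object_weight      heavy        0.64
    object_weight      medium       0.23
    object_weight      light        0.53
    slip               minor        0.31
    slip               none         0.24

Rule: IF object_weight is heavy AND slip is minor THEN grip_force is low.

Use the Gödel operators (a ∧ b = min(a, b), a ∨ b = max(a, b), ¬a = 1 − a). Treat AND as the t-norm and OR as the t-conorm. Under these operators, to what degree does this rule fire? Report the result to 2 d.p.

firing strength: heavy=0.64, minor=0.31; AND[min(a, b)] → w = 0.31

0.31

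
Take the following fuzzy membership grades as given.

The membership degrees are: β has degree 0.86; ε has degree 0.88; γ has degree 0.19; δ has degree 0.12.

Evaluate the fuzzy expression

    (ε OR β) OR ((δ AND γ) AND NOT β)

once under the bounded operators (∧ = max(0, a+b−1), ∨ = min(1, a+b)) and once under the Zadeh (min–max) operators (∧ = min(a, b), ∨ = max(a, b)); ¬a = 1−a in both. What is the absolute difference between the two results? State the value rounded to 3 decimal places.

Under bounded:
  ε OR β = min(1, a+b) on (0.88, 0.86) = 1.00
  δ AND γ = max(0, a+b−1) on (0.12, 0.19) = 0.00
  NOT β = 1 − 0.86 = 0.14
  (δ AND γ) AND NOT β = max(0, a+b−1) on (0.00, 0.14) = 0.00
  (ε OR β) OR ((δ AND γ) AND NOT β) = min(1, a+b) on (1.00, 0.00) = 1.00
  → value = 1.0000
Under Zadeh (min–max):
  ε OR β = max(a, b) on (0.88, 0.86) = 0.88
  δ AND γ = min(a, b) on (0.12, 0.19) = 0.12
  NOT β = 1 − 0.86 = 0.14
  (δ AND γ) AND NOT β = min(a, b) on (0.12, 0.14) = 0.12
  (ε OR β) OR ((δ AND γ) AND NOT β) = max(a, b) on (0.88, 0.12) = 0.88
  → value = 0.8800
|1.0000 − 0.8800| = 0.120

0.120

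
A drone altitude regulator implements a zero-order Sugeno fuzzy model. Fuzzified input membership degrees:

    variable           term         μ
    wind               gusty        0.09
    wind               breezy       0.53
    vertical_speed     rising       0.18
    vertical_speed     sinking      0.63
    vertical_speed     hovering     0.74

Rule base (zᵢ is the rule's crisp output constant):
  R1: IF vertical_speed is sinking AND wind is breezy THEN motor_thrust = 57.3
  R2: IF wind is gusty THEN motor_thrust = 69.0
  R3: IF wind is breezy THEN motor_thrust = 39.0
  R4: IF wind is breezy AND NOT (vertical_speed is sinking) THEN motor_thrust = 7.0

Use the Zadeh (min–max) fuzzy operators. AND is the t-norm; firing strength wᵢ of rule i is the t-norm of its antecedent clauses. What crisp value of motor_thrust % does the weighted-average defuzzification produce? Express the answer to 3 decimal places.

39.368

R1 (z=57.3): sinking=0.63, breezy=0.53; AND[min(a, b)] → w = 0.53
R2 (z=69.0): gusty=0.09 → w = 0.09
R3 (z=39.0): breezy=0.53 → w = 0.53
R4 (z=7.0): breezy=0.53, ¬sinking=1−0.63=0.37; AND[min(a, b)] → w = 0.37
Weighted average = (0.53·57.3 + 0.09·69.0 + 0.53·39.0 + 0.37·7.0) / (0.53 + 0.09 + 0.53 + 0.37)
  = 59.8390 / 1.5200 = 39.368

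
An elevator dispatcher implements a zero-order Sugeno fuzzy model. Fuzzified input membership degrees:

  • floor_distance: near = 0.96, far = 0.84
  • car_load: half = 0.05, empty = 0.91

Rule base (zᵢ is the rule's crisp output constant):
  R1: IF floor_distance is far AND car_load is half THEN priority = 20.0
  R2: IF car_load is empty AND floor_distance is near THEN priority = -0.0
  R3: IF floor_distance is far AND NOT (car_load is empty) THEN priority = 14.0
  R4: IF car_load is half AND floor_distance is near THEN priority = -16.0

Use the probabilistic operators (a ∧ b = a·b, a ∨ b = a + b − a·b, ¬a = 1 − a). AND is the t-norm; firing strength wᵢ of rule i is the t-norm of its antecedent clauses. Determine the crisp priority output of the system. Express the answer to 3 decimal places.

1.088

R1 (z=20.0): far=0.84, half=0.05; AND[a·b] → w = 0.0420
R2 (z=-0.0): empty=0.91, near=0.96; AND[a·b] → w = 0.8736
R3 (z=14.0): far=0.84, ¬empty=1−0.91=0.09; AND[a·b] → w = 0.0756
R4 (z=-16.0): half=0.05, near=0.96; AND[a·b] → w = 0.0480
Weighted average = (0.0420·20.0 + 0.8736·-0.0 + 0.0756·14.0 + 0.0480·-16.0) / (0.0420 + 0.8736 + 0.0756 + 0.0480)
  = 1.1304 / 1.0392 = 1.088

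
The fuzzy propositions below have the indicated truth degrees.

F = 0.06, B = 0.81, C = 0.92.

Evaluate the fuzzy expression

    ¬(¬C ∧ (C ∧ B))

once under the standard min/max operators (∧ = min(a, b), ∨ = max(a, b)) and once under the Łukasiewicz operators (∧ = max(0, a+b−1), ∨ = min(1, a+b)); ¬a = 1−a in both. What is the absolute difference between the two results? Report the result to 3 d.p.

Under standard min/max:
  ¬C = 1 − 0.92 = 0.08
  C ∧ B = min(a, b) on (0.92, 0.81) = 0.81
  ¬C ∧ (C ∧ B) = min(a, b) on (0.08, 0.81) = 0.08
  ¬(¬C ∧ (C ∧ B)) = 1 − 0.08 = 0.92
  → value = 0.9200
Under Łukasiewicz:
  ¬C = 1 − 0.92 = 0.08
  C ∧ B = max(0, a+b−1) on (0.92, 0.81) = 0.73
  ¬C ∧ (C ∧ B) = max(0, a+b−1) on (0.08, 0.73) = 0.00
  ¬(¬C ∧ (C ∧ B)) = 1 − 0.00 = 1.00
  → value = 1.0000
|0.9200 − 1.0000| = 0.080

0.080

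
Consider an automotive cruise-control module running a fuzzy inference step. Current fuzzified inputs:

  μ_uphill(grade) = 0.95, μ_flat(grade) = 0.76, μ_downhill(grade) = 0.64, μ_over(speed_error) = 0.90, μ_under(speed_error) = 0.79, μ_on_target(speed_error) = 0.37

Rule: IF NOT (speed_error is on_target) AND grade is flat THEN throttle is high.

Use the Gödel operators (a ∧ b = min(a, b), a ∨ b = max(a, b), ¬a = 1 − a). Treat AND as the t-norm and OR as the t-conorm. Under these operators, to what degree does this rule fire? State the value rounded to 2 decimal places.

0.63

firing strength: ¬on_target=1−0.37=0.63, flat=0.76; AND[min(a, b)] → w = 0.63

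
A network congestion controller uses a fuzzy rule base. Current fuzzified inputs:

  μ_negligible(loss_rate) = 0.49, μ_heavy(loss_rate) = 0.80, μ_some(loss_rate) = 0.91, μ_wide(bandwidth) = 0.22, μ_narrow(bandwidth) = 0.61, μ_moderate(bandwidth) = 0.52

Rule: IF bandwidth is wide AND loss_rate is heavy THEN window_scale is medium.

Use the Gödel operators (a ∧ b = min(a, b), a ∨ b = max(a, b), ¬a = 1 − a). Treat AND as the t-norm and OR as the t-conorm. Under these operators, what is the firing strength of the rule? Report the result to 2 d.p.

firing strength: wide=0.22, heavy=0.80; AND[min(a, b)] → w = 0.22

0.22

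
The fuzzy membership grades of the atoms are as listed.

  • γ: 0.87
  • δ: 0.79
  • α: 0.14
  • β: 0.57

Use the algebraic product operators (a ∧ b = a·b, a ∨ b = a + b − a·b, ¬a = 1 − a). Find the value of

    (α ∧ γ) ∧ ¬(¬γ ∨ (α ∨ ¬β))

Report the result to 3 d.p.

α ∧ γ = a·b on (0.1400, 0.8700) = 0.1218
¬γ = 1 − 0.8700 = 0.1300
¬β = 1 − 0.5700 = 0.4300
α ∨ ¬β = a + b − a·b on (0.1400, 0.4300) = 0.5098
¬γ ∨ (α ∨ ¬β) = a + b − a·b on (0.1300, 0.5098) = 0.5735
¬(¬γ ∨ (α ∨ ¬β)) = 1 − 0.5735 = 0.4265
(α ∧ γ) ∧ ¬(¬γ ∨ (α ∨ ¬β)) = a·b on (0.1218, 0.4265) = 0.0519

0.052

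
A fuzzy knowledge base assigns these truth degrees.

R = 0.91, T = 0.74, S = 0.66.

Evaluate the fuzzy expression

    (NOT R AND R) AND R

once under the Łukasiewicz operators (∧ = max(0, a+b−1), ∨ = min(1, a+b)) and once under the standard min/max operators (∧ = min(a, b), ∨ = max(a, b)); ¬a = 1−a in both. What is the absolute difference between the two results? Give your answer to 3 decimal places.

Under Łukasiewicz:
  NOT R = 1 − 0.91 = 0.09
  NOT R AND R = max(0, a+b−1) on (0.09, 0.91) = 0.00
  (NOT R AND R) AND R = max(0, a+b−1) on (0.00, 0.91) = 0.00
  → value = 0.0000
Under standard min/max:
  NOT R = 1 − 0.91 = 0.09
  NOT R AND R = min(a, b) on (0.09, 0.91) = 0.09
  (NOT R AND R) AND R = min(a, b) on (0.09, 0.91) = 0.09
  → value = 0.0900
|0.0000 − 0.0900| = 0.090

0.090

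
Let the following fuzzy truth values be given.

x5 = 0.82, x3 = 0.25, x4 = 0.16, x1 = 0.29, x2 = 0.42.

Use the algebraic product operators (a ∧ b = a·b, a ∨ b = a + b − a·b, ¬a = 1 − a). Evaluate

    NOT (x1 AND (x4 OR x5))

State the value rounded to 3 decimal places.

0.754

x4 OR x5 = a + b − a·b on (0.1600, 0.8200) = 0.8488
x1 AND (x4 OR x5) = a·b on (0.2900, 0.8488) = 0.2462
NOT (x1 AND (x4 OR x5)) = 1 − 0.2462 = 0.7538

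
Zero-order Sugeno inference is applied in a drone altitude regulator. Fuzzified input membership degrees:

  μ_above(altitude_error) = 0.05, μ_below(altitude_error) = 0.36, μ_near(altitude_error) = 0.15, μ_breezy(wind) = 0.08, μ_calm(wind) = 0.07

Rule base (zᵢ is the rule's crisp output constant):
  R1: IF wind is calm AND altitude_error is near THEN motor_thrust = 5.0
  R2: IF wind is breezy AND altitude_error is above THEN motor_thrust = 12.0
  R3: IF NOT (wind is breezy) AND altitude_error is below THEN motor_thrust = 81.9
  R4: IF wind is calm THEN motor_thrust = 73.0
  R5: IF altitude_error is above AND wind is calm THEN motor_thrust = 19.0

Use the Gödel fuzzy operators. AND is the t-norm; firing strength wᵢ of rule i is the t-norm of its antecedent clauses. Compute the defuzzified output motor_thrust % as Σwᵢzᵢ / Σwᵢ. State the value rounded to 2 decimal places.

60.82

R1 (z=5.0): calm=0.07, near=0.15; AND[min(a, b)] → w = 0.07
R2 (z=12.0): breezy=0.08, above=0.05; AND[min(a, b)] → w = 0.05
R3 (z=81.9): ¬breezy=1−0.08=0.92, below=0.36; AND[min(a, b)] → w = 0.36
R4 (z=73.0): calm=0.07 → w = 0.07
R5 (z=19.0): above=0.05, calm=0.07; AND[min(a, b)] → w = 0.05
Weighted average = (0.07·5.0 + 0.05·12.0 + 0.36·81.9 + 0.07·73.0 + 0.05·19.0) / (0.07 + 0.05 + 0.36 + 0.07 + 0.05)
  = 36.4940 / 0.6000 = 60.82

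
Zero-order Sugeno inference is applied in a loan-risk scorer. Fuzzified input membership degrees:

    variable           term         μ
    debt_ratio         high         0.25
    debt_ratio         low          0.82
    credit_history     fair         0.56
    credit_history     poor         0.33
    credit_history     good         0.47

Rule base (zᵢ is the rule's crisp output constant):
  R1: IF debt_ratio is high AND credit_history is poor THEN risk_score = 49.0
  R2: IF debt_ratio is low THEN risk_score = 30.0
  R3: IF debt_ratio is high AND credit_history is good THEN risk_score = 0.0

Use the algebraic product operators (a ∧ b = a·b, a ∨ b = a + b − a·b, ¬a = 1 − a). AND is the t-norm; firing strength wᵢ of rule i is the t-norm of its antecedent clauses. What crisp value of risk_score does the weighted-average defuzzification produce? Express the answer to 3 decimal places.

R1 (z=49.0): high=0.25, poor=0.33; AND[a·b] → w = 0.0825
R2 (z=30.0): low=0.82 → w = 0.8200
R3 (z=0.0): high=0.25, good=0.47; AND[a·b] → w = 0.1175
Weighted average = (0.0825·49.0 + 0.8200·30.0 + 0.1175·0.0) / (0.0825 + 0.8200 + 0.1175)
  = 28.6425 / 1.0200 = 28.081

28.081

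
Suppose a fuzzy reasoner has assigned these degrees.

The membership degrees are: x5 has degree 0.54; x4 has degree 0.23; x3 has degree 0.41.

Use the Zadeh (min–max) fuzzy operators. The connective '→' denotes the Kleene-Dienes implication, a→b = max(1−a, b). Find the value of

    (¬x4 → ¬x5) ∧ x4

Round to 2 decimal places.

¬x4 = 1 − 0.23 = 0.77
¬x5 = 1 − 0.54 = 0.46
¬x4 → ¬x5  [Kleene-Dienes: max(1−a, b)] with a=0.77, b=0.46 → 0.46
(¬x4 → ¬x5) ∧ x4 = min(a, b) on (0.46, 0.23) = 0.23

0.23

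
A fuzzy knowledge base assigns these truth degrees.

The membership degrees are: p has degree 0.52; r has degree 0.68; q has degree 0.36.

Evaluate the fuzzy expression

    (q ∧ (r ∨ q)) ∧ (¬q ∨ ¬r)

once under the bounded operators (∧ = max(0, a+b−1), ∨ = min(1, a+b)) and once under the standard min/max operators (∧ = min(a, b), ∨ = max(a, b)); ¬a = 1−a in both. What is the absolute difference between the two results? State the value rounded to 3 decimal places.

0.040

Under bounded:
  r ∨ q = min(1, a+b) on (0.68, 0.36) = 1.00
  q ∧ (r ∨ q) = max(0, a+b−1) on (0.36, 1.00) = 0.36
  ¬q = 1 − 0.36 = 0.64
  ¬r = 1 − 0.68 = 0.32
  ¬q ∨ ¬r = min(1, a+b) on (0.64, 0.32) = 0.96
  (q ∧ (r ∨ q)) ∧ (¬q ∨ ¬r) = max(0, a+b−1) on (0.36, 0.96) = 0.32
  → value = 0.3200
Under standard min/max:
  r ∨ q = max(a, b) on (0.68, 0.36) = 0.68
  q ∧ (r ∨ q) = min(a, b) on (0.36, 0.68) = 0.36
  ¬q = 1 − 0.36 = 0.64
  ¬r = 1 − 0.68 = 0.32
  ¬q ∨ ¬r = max(a, b) on (0.64, 0.32) = 0.64
  (q ∧ (r ∨ q)) ∧ (¬q ∨ ¬r) = min(a, b) on (0.36, 0.64) = 0.36
  → value = 0.3600
|0.3200 − 0.3600| = 0.040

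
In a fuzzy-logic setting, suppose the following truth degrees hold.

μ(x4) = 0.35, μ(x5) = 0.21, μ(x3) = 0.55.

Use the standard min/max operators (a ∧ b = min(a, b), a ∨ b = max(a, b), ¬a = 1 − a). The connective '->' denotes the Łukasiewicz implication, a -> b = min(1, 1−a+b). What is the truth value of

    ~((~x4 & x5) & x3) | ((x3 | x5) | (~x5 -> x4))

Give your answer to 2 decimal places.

~x4 = 1 − 0.35 = 0.65
~x4 & x5 = min(a, b) on (0.65, 0.21) = 0.21
(~x4 & x5) & x3 = min(a, b) on (0.21, 0.55) = 0.21
~((~x4 & x5) & x3) = 1 − 0.21 = 0.79
x3 | x5 = max(a, b) on (0.55, 0.21) = 0.55
~x5 = 1 − 0.21 = 0.79
~x5 -> x4  [Łukasiewicz: min(1, 1−a+b)] with a=0.79, b=0.35 → 0.56
(x3 | x5) | (~x5 -> x4) = max(a, b) on (0.55, 0.56) = 0.56
~((~x4 & x5) & x3) | ((x3 | x5) | (~x5 -> x4)) = max(a, b) on (0.79, 0.56) = 0.79

0.79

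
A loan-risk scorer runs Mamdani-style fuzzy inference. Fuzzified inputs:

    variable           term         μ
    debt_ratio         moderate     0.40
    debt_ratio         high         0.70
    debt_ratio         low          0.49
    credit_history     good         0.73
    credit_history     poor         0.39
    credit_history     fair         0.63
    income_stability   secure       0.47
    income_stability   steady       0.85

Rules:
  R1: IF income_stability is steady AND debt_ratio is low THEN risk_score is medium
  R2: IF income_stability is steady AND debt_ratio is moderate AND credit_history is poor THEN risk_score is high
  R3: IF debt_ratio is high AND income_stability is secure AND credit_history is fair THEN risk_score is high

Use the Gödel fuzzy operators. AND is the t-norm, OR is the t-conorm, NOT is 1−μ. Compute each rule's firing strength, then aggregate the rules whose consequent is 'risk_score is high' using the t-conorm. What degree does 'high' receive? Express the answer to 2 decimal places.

R1: steady=0.85, low=0.49; AND[min(a, b)] → w = 0.49
R2: steady=0.85, moderate=0.40, poor=0.39; AND[min(a, b)] → w = 0.39
R3: high=0.70, secure=0.47, fair=0.63; AND[min(a, b)] → w = 0.47
Rules with consequent 'high': {R2, R3} → strengths 0.39, 0.47
Aggregate via t-conorm [max(a, b)]: 0.47

0.47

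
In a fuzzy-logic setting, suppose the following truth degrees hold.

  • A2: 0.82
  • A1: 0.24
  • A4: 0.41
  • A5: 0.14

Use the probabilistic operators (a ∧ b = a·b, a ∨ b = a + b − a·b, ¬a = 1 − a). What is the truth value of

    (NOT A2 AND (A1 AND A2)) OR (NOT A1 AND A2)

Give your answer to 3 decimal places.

0.637

NOT A2 = 1 − 0.8200 = 0.1800
A1 AND A2 = a·b on (0.2400, 0.8200) = 0.1968
NOT A2 AND (A1 AND A2) = a·b on (0.1800, 0.1968) = 0.0354
NOT A1 = 1 − 0.2400 = 0.7600
NOT A1 AND A2 = a·b on (0.7600, 0.8200) = 0.6232
(NOT A2 AND (A1 AND A2)) OR (NOT A1 AND A2) = a + b − a·b on (0.0354, 0.6232) = 0.6365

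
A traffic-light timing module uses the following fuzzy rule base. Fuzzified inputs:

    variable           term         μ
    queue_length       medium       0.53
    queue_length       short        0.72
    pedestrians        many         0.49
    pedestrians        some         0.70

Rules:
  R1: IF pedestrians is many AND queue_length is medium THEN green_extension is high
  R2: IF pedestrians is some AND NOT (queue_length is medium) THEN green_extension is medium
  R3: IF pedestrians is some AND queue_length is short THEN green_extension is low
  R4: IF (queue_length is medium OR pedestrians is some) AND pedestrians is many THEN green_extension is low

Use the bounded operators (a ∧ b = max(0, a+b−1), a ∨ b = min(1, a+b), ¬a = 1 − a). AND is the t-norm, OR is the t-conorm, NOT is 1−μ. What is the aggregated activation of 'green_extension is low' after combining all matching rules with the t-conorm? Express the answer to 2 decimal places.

R1: many=0.49, medium=0.53; AND[max(0, a+b−1)] → w = 0.02
R2: some=0.70, ¬medium=1−0.53=0.47; AND[max(0, a+b−1)] → w = 0.17
R3: some=0.70, short=0.72; AND[max(0, a+b−1)] → w = 0.42
R4: (medium=0.53 OR some=0.70) = 1.00; AND[max(0, a+b−1)] with many=0.49 → w = 0.49
Rules with consequent 'low': {R3, R4} → strengths 0.42, 0.49
Aggregate via t-conorm [min(1, a+b)]: 0.91

0.91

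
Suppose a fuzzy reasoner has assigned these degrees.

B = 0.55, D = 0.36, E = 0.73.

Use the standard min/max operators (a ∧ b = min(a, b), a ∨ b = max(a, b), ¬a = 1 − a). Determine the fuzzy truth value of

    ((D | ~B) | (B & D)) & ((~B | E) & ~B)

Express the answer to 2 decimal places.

~B = 1 − 0.55 = 0.45
D | ~B = max(a, b) on (0.36, 0.45) = 0.45
B & D = min(a, b) on (0.55, 0.36) = 0.36
(D | ~B) | (B & D) = max(a, b) on (0.45, 0.36) = 0.45
~B = 1 − 0.55 = 0.45
~B | E = max(a, b) on (0.45, 0.73) = 0.73
~B = 1 − 0.55 = 0.45
(~B | E) & ~B = min(a, b) on (0.73, 0.45) = 0.45
((D | ~B) | (B & D)) & ((~B | E) & ~B) = min(a, b) on (0.45, 0.45) = 0.45

0.45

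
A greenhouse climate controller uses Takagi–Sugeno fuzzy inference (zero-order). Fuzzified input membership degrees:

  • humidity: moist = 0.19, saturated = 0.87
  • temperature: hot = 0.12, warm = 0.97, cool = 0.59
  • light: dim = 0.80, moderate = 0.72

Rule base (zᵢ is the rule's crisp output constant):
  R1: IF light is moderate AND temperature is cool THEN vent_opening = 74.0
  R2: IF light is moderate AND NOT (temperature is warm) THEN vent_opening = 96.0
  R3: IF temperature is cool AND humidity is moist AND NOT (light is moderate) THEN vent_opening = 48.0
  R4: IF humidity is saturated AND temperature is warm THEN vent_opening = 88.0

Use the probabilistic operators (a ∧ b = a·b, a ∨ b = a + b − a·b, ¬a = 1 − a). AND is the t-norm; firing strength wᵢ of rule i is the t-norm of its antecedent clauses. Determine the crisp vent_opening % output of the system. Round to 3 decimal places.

R1 (z=74.0): moderate=0.72, cool=0.59; AND[a·b] → w = 0.4248
R2 (z=96.0): moderate=0.72, ¬warm=1−0.97=0.03; AND[a·b] → w = 0.0216
R3 (z=48.0): cool=0.59, moist=0.19, ¬moderate=1−0.72=0.28; AND[a·b] → w = 0.0314
R4 (z=88.0): saturated=0.87, warm=0.97; AND[a·b] → w = 0.8439
Weighted average = (0.4248·74.0 + 0.0216·96.0 + 0.0314·48.0 + 0.8439·88.0) / (0.4248 + 0.0216 + 0.0314 + 0.8439)
  = 109.2786 / 1.3217 = 82.681

82.681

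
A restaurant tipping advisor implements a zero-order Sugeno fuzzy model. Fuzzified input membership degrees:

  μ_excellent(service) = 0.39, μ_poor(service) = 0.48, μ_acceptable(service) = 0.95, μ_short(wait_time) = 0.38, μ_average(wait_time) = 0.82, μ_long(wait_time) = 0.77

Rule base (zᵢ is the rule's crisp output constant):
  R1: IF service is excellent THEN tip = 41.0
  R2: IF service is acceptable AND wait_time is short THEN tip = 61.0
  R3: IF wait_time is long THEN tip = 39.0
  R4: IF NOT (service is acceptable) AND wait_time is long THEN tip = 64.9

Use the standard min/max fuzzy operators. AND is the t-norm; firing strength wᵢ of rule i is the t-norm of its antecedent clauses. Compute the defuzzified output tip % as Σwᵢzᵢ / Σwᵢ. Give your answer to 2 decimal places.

R1 (z=41.0): excellent=0.39 → w = 0.39
R2 (z=61.0): acceptable=0.95, short=0.38; AND[min(a, b)] → w = 0.38
R3 (z=39.0): long=0.77 → w = 0.77
R4 (z=64.9): ¬acceptable=1−0.95=0.05, long=0.77; AND[min(a, b)] → w = 0.05
Weighted average = (0.39·41.0 + 0.38·61.0 + 0.77·39.0 + 0.05·64.9) / (0.39 + 0.38 + 0.77 + 0.05)
  = 72.4450 / 1.5900 = 45.56

45.56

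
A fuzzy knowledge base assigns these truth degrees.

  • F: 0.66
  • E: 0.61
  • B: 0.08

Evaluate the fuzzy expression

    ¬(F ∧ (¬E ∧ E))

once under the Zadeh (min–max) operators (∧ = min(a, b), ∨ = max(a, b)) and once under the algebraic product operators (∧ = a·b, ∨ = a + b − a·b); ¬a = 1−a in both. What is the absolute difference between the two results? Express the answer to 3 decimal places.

Under Zadeh (min–max):
  ¬E = 1 − 0.61 = 0.39
  ¬E ∧ E = min(a, b) on (0.39, 0.61) = 0.39
  F ∧ (¬E ∧ E) = min(a, b) on (0.66, 0.39) = 0.39
  ¬(F ∧ (¬E ∧ E)) = 1 − 0.39 = 0.61
  → value = 0.6100
Under algebraic product:
  ¬E = 1 − 0.6100 = 0.3900
  ¬E ∧ E = a·b on (0.3900, 0.6100) = 0.2379
  F ∧ (¬E ∧ E) = a·b on (0.6600, 0.2379) = 0.1570
  ¬(F ∧ (¬E ∧ E)) = 1 − 0.1570 = 0.8430
  → value = 0.8430
|0.6100 − 0.8430| = 0.233

0.233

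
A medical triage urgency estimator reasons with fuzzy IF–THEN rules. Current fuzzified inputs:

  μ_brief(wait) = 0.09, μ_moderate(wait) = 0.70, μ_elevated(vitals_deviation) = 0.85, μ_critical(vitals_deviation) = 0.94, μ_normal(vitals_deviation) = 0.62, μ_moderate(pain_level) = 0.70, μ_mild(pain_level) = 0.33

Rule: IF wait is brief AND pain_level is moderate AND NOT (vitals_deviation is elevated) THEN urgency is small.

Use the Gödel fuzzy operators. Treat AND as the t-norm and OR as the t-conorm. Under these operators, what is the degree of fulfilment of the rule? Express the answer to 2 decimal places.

0.09

firing strength: brief=0.09, moderate=0.70, ¬elevated=1−0.85=0.15; AND[min(a, b)] → w = 0.09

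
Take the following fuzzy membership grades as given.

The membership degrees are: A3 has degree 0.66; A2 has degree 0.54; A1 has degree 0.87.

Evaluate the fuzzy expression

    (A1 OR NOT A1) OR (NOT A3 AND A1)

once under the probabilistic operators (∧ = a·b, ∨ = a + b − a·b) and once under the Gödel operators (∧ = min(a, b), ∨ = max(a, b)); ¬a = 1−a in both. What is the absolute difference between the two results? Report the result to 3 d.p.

0.050

Under probabilistic:
  NOT A1 = 1 − 0.8700 = 0.1300
  A1 OR NOT A1 = a + b − a·b on (0.8700, 0.1300) = 0.8869
  NOT A3 = 1 − 0.6600 = 0.3400
  NOT A3 AND A1 = a·b on (0.3400, 0.8700) = 0.2958
  (A1 OR NOT A1) OR (NOT A3 AND A1) = a + b − a·b on (0.8869, 0.2958) = 0.9204
  → value = 0.9204
Under Gödel:
  NOT A1 = 1 − 0.87 = 0.13
  A1 OR NOT A1 = max(a, b) on (0.87, 0.13) = 0.87
  NOT A3 = 1 − 0.66 = 0.34
  NOT A3 AND A1 = min(a, b) on (0.34, 0.87) = 0.34
  (A1 OR NOT A1) OR (NOT A3 AND A1) = max(a, b) on (0.87, 0.34) = 0.87
  → value = 0.8700
|0.9204 − 0.8700| = 0.050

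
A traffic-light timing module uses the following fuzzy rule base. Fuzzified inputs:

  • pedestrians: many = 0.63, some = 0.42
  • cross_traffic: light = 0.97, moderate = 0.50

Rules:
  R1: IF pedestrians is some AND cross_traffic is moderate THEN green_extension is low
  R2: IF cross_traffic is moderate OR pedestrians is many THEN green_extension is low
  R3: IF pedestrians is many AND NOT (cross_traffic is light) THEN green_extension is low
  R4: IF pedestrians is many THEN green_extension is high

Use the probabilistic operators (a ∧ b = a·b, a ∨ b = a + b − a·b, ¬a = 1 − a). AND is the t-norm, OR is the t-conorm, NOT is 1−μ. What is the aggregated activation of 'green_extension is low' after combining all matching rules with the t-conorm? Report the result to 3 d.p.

R1: some=0.42, moderate=0.50; AND[a·b] → w = 0.2100
R2: moderate=0.50, many=0.63; OR[a + b − a·b] → w = 0.8150
R3: many=0.63, ¬light=1−0.97=0.03; AND[a·b] → w = 0.0189
R4: many=0.63 → w = 0.6300
Rules with consequent 'low': {R1, R2, R3} → strengths 0.2100, 0.8150, 0.0189
Aggregate via t-conorm [a + b − a·b]: 0.8566

0.857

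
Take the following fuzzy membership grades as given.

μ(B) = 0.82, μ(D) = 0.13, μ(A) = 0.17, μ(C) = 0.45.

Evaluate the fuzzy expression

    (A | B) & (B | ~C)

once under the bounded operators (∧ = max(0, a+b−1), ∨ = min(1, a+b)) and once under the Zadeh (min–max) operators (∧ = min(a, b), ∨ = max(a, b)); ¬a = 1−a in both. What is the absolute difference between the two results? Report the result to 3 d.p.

0.170

Under bounded:
  A | B = min(1, a+b) on (0.17, 0.82) = 0.99
  ~C = 1 − 0.45 = 0.55
  B | ~C = min(1, a+b) on (0.82, 0.55) = 1.00
  (A | B) & (B | ~C) = max(0, a+b−1) on (0.99, 1.00) = 0.99
  → value = 0.9900
Under Zadeh (min–max):
  A | B = max(a, b) on (0.17, 0.82) = 0.82
  ~C = 1 − 0.45 = 0.55
  B | ~C = max(a, b) on (0.82, 0.55) = 0.82
  (A | B) & (B | ~C) = min(a, b) on (0.82, 0.82) = 0.82
  → value = 0.8200
|0.9900 − 0.8200| = 0.170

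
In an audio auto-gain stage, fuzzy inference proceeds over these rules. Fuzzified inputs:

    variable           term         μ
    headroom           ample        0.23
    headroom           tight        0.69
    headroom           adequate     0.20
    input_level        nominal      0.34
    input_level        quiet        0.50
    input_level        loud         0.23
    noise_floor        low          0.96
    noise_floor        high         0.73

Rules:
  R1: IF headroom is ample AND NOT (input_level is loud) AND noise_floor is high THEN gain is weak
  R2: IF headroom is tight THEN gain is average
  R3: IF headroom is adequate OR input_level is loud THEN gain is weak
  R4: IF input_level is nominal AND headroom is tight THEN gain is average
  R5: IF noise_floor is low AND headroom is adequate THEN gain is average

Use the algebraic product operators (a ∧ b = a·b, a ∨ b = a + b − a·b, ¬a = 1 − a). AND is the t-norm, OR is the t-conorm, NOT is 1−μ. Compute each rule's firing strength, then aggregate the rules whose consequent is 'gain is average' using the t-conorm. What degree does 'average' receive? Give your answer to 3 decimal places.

R1: ample=0.23, ¬loud=1−0.23=0.77, high=0.73; AND[a·b] → w = 0.1293
R2: tight=0.69 → w = 0.6900
R3: adequate=0.20, loud=0.23; OR[a + b − a·b] → w = 0.3840
R4: nominal=0.34, tight=0.69; AND[a·b] → w = 0.2346
R5: low=0.96, adequate=0.20; AND[a·b] → w = 0.1920
Rules with consequent 'average': {R2, R4, R5} → strengths 0.6900, 0.2346, 0.1920
Aggregate via t-conorm [a + b − a·b]: 0.8083

0.808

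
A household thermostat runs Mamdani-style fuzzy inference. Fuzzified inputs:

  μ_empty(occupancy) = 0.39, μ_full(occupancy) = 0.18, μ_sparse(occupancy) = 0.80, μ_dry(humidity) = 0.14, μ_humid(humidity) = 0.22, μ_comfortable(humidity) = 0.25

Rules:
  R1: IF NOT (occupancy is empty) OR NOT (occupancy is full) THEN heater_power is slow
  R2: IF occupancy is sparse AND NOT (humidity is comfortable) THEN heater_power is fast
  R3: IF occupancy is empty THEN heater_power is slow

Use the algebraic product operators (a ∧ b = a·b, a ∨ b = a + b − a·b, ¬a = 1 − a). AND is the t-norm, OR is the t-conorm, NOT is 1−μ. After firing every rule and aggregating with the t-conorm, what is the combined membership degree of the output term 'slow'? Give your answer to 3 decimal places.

R1: ¬empty=1−0.39=0.61, ¬full=1−0.18=0.82; OR[a + b − a·b] → w = 0.9298
R2: sparse=0.80, ¬comfortable=1−0.25=0.75; AND[a·b] → w = 0.6000
R3: empty=0.39 → w = 0.3900
Rules with consequent 'slow': {R1, R3} → strengths 0.9298, 0.3900
Aggregate via t-conorm [a + b − a·b]: 0.9572

0.957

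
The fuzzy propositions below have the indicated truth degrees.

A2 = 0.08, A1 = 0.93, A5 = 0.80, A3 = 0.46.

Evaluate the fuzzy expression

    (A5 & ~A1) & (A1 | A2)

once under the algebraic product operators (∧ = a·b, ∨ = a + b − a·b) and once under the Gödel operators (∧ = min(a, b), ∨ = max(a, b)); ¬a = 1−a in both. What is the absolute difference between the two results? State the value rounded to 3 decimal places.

Under algebraic product:
  ~A1 = 1 − 0.9300 = 0.0700
  A5 & ~A1 = a·b on (0.8000, 0.0700) = 0.0560
  A1 | A2 = a + b − a·b on (0.9300, 0.0800) = 0.9356
  (A5 & ~A1) & (A1 | A2) = a·b on (0.0560, 0.9356) = 0.0524
  → value = 0.0524
Under Gödel:
  ~A1 = 1 − 0.93 = 0.07
  A5 & ~A1 = min(a, b) on (0.80, 0.07) = 0.07
  A1 | A2 = max(a, b) on (0.93, 0.08) = 0.93
  (A5 & ~A1) & (A1 | A2) = min(a, b) on (0.07, 0.93) = 0.07
  → value = 0.0700
|0.0524 − 0.0700| = 0.018

0.018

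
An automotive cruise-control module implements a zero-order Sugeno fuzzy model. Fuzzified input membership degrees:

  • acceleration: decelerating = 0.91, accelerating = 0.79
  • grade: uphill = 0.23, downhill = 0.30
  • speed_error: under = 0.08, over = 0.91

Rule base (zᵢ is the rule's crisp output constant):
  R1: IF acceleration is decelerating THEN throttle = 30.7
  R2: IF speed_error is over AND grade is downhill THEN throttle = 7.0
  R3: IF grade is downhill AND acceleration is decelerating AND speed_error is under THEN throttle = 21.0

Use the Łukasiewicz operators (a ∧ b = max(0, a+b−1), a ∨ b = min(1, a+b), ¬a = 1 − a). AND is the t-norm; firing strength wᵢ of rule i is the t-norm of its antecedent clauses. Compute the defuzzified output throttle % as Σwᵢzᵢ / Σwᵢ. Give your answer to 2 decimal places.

R1 (z=30.7): decelerating=0.91 → w = 0.91
R2 (z=7.0): over=0.91, downhill=0.30; AND[max(0, a+b−1)] → w = 0.21
R3 (z=21.0): downhill=0.30, decelerating=0.91, under=0.08; AND[max(0, a+b−1)] → w = 0.00
Weighted average = (0.91·30.7 + 0.21·7.0 + 0.00·21.0) / (0.91 + 0.21 + 0.00)
  = 29.4070 / 1.1200 = 26.26

26.26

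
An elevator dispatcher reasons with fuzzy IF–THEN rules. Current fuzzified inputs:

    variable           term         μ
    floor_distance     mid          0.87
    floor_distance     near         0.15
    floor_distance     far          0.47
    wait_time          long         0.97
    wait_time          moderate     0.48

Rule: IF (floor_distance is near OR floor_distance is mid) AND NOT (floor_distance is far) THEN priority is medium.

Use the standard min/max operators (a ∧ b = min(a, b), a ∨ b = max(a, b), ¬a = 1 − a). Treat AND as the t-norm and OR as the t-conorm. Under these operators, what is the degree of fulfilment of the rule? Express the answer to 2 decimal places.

firing strength: (near=0.15 OR mid=0.87) = 0.87; AND[min(a, b)] with ¬far=1−0.47=0.53 → w = 0.53

0.53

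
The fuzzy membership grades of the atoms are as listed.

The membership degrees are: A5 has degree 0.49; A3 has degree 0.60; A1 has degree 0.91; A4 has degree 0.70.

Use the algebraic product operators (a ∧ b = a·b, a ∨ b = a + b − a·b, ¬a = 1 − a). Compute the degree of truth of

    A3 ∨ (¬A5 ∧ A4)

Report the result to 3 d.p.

¬A5 = 1 − 0.4900 = 0.5100
¬A5 ∧ A4 = a·b on (0.5100, 0.7000) = 0.3570
A3 ∨ (¬A5 ∧ A4) = a + b − a·b on (0.6000, 0.3570) = 0.7428

0.743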